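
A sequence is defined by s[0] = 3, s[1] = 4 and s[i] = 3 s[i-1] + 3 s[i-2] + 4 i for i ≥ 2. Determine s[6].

s[2] = 3(4) + 3(3) + 8 = 29
s[3] = 3(29) + 3(4) + 12 = 111
s[4] = 3(111) + 3(29) + 16 = 436
s[5] = 3(436) + 3(111) + 20 = 1661
s[6] = 3(1661) + 3(436) + 24 = 6315

6315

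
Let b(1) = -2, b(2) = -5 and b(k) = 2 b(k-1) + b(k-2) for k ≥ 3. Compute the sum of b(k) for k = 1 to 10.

b(3) = 2(-5) + (-2) = -12
b(4) = 2(-12) + (-5) = -29
b(5) = 2(-29) + (-12) = -70
b(6) = 2(-70) + (-29) = -169
b(7) = 2(-169) + (-70) = -408
b(8) = 2(-408) + (-169) = -985
b(9) = 2(-985) + (-408) = -2378
b(10) = 2(-2378) + (-985) = -5741
Sum = (-2) + (-5) + (-12) + (-29) + (-70) + (-169) + (-408) + (-985) + (-2378) + (-5741) = -9799

-9799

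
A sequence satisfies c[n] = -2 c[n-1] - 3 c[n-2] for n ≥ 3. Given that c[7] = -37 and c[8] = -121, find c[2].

Rearranging, c[n-2] = (c[n] + 2 c[n-1]) / -3.
c[6] = (-121 + 2(-37)) / -3 = -195/-3 = 65
c[5] = (-37 + 2(65)) / -3 = 93/-3 = -31
c[4] = (65 + 2(-31)) / -3 = 3/-3 = -1
c[3] = (-31 + 2(-1)) / -3 = -33/-3 = 11
c[2] = (-1 + 2(11)) / -3 = 21/-3 = -7

-7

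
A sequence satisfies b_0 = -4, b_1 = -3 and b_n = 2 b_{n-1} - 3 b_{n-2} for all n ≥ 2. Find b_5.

-15

b_2 = 2*(-3) - 3*(-4) = 6
b_3 = 2*6 - 3*(-3) = 21
b_4 = 2*21 - 3*6 = 24
b_5 = 2*24 - 3*21 = -15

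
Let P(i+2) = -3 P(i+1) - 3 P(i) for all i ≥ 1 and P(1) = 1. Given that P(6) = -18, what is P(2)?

-5

Let P(2) = v.
P(3) = -3 - 3v
P(4) = 9 + 6v
P(5) = -18 - 9v
P(6) = 27 + 9v
So 27 + 9v = -18, giving v = -5.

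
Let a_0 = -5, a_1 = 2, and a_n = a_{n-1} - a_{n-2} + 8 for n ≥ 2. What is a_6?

a_2 = 2 - (-5) + 8 = 15
a_3 = 15 - 2 + 8 = 21
a_4 = 21 - 15 + 8 = 14
a_5 = 14 - 21 + 8 = 1
a_6 = 1 - 14 + 8 = -5

-5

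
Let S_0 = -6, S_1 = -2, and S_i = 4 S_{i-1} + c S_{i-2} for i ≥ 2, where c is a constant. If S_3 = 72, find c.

S_2 = -8 - 6c
S_3 = -32 - 26c
So -32 - 26c = 72, giving c = -4.

-4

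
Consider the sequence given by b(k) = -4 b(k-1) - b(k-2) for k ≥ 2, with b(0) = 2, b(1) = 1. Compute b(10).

-232406

b(2) = -4(1) - 2 = -6
b(3) = -4(-6) - 1 = 23
b(4) = -4(23) - (-6) = -86
b(5) = -4(-86) - 23 = 321
b(6) = -4(321) - (-86) = -1198
b(7) = -4(-1198) - 321 = 4471
b(8) = -4(4471) - (-1198) = -16686
b(9) = -4(-16686) - 4471 = 62273
b(10) = -4(62273) - (-16686) = -232406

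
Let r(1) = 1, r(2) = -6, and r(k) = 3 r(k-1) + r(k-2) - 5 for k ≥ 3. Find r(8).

-9354

r(3) = 3·(-6) + 1 - 5 = -22
r(4) = 3·(-22) + (-6) - 5 = -77
r(5) = 3·(-77) + (-22) - 5 = -258
r(6) = 3·(-258) + (-77) - 5 = -856
r(7) = 3·(-856) + (-258) - 5 = -2831
r(8) = 3·(-2831) + (-856) - 5 = -9354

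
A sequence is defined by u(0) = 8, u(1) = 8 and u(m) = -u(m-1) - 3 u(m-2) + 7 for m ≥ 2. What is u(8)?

-25

u(2) = -8 - 3(8) + 7 = -25
u(3) = -(-25) - 3(8) + 7 = 8
u(4) = -8 - 3(-25) + 7 = 74
u(5) = -74 - 3(8) + 7 = -91
u(6) = -(-91) - 3(74) + 7 = -124
u(7) = -(-124) - 3(-91) + 7 = 404
u(8) = -404 - 3(-124) + 7 = -25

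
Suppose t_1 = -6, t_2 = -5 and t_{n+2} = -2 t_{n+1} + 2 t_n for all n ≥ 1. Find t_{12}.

-11104

t_3 = -2(-5) + 2(-6) = -2
t_4 = -2(-2) + 2(-5) = -6
t_5 = -2(-6) + 2(-2) = 8
t_6 = -2(8) + 2(-6) = -28
t_7 = -2(-28) + 2(8) = 72
t_8 = -2(72) + 2(-28) = -200
t_9 = -2(-200) + 2(72) = 544
t_{10} = -2(544) + 2(-200) = -1488
t_{11} = -2(-1488) + 2(544) = 4064
t_{12} = -2(4064) + 2(-1488) = -11104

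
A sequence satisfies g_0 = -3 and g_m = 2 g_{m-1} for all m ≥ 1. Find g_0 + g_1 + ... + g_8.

-1533

g_1 = 2*(-3) = -6
g_2 = 2*(-6) = -12
g_3 = 2*(-12) = -24
g_4 = 2*(-24) = -48
g_5 = 2*(-48) = -96
g_6 = 2*(-96) = -192
g_7 = 2*(-192) = -384
g_8 = 2*(-384) = -768
Sum = (-3) + (-6) + (-12) + (-24) + (-48) + (-96) + (-192) + (-384) + (-768) = -1533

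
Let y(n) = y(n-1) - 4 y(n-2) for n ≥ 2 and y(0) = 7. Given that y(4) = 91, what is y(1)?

Let y(1) = v.
y(2) = -28 + v
y(3) = -28 - 3v
y(4) = 84 - 7v
So 84 - 7v = 91, giving v = -1.

-1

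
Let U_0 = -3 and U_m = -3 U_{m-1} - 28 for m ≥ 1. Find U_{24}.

1129718145917

The fixed point is -28/(1 + 3) = -7, so U_m + 7 = -3(U_{m-1} + 7).
Hence U_m = 4·(-3)^m - 7.
U_{24} = 4·(-3)^{24} - 7 = 4·282429536481 - 7 = 1129718145917.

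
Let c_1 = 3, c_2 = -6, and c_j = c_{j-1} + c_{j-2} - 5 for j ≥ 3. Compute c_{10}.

-411

c_3 = (-6) + 3 - 5 = -8
c_4 = (-8) + (-6) - 5 = -19
c_5 = (-19) + (-8) - 5 = -32
c_6 = (-32) + (-19) - 5 = -56
c_7 = (-56) + (-32) - 5 = -93
c_8 = (-93) + (-56) - 5 = -154
c_9 = (-154) + (-93) - 5 = -252
c_{10} = (-252) + (-154) - 5 = -411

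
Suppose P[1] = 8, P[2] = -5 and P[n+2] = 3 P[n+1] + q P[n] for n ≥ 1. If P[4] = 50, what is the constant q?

P[3] = -15 + 8q
P[4] = -45 + 19q
So -45 + 19q = 50, giving q = 5.

5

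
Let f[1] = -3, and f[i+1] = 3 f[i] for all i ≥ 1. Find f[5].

f[2] = 3·(-3) = -9
f[3] = 3·(-9) = -27
f[4] = 3·(-27) = -81
f[5] = 3·(-81) = -243

-243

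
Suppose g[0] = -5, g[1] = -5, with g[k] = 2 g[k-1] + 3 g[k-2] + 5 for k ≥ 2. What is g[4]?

-155

g[2] = 2(-5) + 3(-5) + 5 = -20
g[3] = 2(-20) + 3(-5) + 5 = -50
g[4] = 2(-50) + 3(-20) + 5 = -155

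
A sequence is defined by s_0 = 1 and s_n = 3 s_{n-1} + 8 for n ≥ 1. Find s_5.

s_1 = 3*1 + 8 = 11
s_2 = 3*11 + 8 = 41
s_3 = 3*41 + 8 = 131
s_4 = 3*131 + 8 = 401
s_5 = 3*401 + 8 = 1211

1211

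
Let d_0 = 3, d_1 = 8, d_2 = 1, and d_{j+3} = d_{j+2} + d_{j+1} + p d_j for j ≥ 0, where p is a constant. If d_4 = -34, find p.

d_3 = 9 + 3p
d_4 = 10 + 11p
So 10 + 11p = -34, giving p = -4.

-4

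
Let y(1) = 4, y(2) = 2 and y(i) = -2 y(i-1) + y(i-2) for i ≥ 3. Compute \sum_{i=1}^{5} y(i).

4

y(3) = -2(2) + 4 = 0
y(4) = -2(0) + 2 = 2
y(5) = -2(2) + 0 = -4
Sum = 4 + 2 + 0 + 2 + (-4) = 4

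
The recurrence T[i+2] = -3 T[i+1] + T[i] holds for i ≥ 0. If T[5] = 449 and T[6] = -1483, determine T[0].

Rearranging, T[i-2] = T[i] + 3 T[i-1].
T[4] = -1483 + 3(449) = -136
T[3] = 449 + 3(-136) = 41
T[2] = -136 + 3(41) = -13
T[1] = 41 + 3(-13) = 2
T[0] = -13 + 3(2) = -7

-7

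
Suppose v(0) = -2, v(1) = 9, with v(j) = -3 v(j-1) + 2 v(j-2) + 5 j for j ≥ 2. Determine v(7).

v(2) = -3*9 + 2*(-2) + 10 = -21
v(3) = -3*(-21) + 2*9 + 15 = 96
v(4) = -3*96 + 2*(-21) + 20 = -310
v(5) = -3*(-310) + 2*96 + 25 = 1147
v(6) = -3*1147 + 2*(-310) + 30 = -4031
v(7) = -3*(-4031) + 2*1147 + 35 = 14422

14422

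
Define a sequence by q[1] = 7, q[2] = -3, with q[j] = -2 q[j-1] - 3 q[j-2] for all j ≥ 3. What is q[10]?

q[3] = -2*(-3) - 3*7 = -15
q[4] = -2*(-15) - 3*(-3) = 39
q[5] = -2*39 - 3*(-15) = -33
q[6] = -2*(-33) - 3*39 = -51
q[7] = -2*(-51) - 3*(-33) = 201
q[8] = -2*201 - 3*(-51) = -249
q[9] = -2*(-249) - 3*201 = -105
q[10] = -2*(-105) - 3*(-249) = 957

957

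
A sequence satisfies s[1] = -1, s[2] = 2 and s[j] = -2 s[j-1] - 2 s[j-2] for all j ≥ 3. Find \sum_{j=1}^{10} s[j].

19

s[3] = -2(2) - 2(-1) = -2
s[4] = -2(-2) - 2(2) = 0
s[5] = -2(0) - 2(-2) = 4
s[6] = -2(4) - 2(0) = -8
s[7] = -2(-8) - 2(4) = 8
s[8] = -2(8) - 2(-8) = 0
s[9] = -2(0) - 2(8) = -16
s[10] = -2(-16) - 2(0) = 32
Sum = (-1) + 2 + (-2) + 0 + 4 + (-8) + 8 + 0 + (-16) + 32 = 19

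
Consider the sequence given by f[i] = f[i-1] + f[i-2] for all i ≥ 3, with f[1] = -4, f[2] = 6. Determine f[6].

18

f[3] = 6 + (-4) = 2
f[4] = 2 + 6 = 8
f[5] = 8 + 2 = 10
f[6] = 10 + 8 = 18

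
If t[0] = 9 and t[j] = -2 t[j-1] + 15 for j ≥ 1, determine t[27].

The fixed point is 15/(1 + 2) = 5, so t[j] - 5 = -2(t[j-1] - 5).
Hence t[j] = 4·(-2)^j + 5.
t[27] = 4·(-2)^{27} + 5 = 4·-134217728 + 5 = -536870907.

-536870907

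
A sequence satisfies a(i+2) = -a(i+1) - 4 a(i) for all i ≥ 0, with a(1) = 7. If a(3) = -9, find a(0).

3

Let a(0) = y.
a(2) = -7 - 4y
a(3) = -21 + 4y
So -21 + 4y = -9, giving y = 3.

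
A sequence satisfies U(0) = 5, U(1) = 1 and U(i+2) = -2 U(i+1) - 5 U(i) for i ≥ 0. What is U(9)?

3841

U(2) = -2·1 - 5·5 = -27
U(3) = -2·(-27) - 5·1 = 49
U(4) = -2·49 - 5·(-27) = 37
U(5) = -2·37 - 5·49 = -319
U(6) = -2·(-319) - 5·37 = 453
U(7) = -2·453 - 5·(-319) = 689
U(8) = -2·689 - 5·453 = -3643
U(9) = -2·(-3643) - 5·689 = 3841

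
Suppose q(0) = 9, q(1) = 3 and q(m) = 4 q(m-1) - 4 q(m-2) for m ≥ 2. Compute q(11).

q(2) = 4·3 - 4·9 = -24
q(3) = 4·(-24) - 4·3 = -108
q(4) = 4·(-108) - 4·(-24) = -336
q(5) = 4·(-336) - 4·(-108) = -912
q(6) = 4·(-912) - 4·(-336) = -2304
q(7) = 4·(-2304) - 4·(-912) = -5568
q(8) = 4·(-5568) - 4·(-2304) = -13056
q(9) = 4·(-13056) - 4·(-5568) = -29952
q(10) = 4·(-29952) - 4·(-13056) = -67584
q(11) = 4·(-67584) - 4·(-29952) = -150528

-150528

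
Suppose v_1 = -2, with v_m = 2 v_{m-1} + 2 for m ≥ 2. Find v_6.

v_2 = 2*(-2) + 2 = -2
v_3 = 2*(-2) + 2 = -2
v_4 = 2*(-2) + 2 = -2
v_5 = 2*(-2) + 2 = -2
v_6 = 2*(-2) + 2 = -2

-2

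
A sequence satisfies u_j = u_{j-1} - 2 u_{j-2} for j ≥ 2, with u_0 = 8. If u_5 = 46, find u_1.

2

Let u_1 = y.
u_2 = -16 + y
u_3 = -16 - y
u_4 = 16 - 3y
u_5 = 48 - y
So 48 - y = 46, giving y = 2.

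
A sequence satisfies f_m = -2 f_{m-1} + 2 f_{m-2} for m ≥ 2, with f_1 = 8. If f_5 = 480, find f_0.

Let f_0 = x.
f_2 = -16 + 2x
f_3 = 48 - 4x
f_4 = -128 + 12x
f_5 = 352 - 32x
So 352 - 32x = 480, giving x = -4.

-4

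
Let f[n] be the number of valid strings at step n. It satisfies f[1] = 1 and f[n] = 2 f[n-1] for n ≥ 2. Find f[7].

64

f[2] = 2*1 = 2
f[3] = 2*2 = 4
f[4] = 2*4 = 8
f[5] = 2*8 = 16
f[6] = 2*16 = 32
f[7] = 2*32 = 64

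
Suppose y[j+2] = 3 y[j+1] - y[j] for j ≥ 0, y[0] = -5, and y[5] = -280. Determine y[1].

-7

Let y[1] = x.
y[2] = 5 + 3x
y[3] = 15 + 8x
y[4] = 40 + 21x
y[5] = 105 + 55x
So 105 + 55x = -280, giving x = -7.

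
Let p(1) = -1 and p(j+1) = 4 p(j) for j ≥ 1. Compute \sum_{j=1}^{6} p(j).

-1365

p(2) = 4*(-1) = -4
p(3) = 4*(-4) = -16
p(4) = 4*(-16) = -64
p(5) = 4*(-64) = -256
p(6) = 4*(-256) = -1024
Sum = (-1) + (-4) + (-16) + (-64) + (-256) + (-1024) = -1365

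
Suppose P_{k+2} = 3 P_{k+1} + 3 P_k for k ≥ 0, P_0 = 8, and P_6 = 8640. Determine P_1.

Let P_1 = v.
P_2 = 24 + 3v
P_3 = 72 + 12v
P_4 = 288 + 45v
P_5 = 1080 + 171v
P_6 = 4104 + 648v
So 4104 + 648v = 8640, giving v = 7.

7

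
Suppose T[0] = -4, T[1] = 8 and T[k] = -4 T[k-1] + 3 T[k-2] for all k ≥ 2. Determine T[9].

T[2] = -4·8 + 3·(-4) = -44
T[3] = -4·(-44) + 3·8 = 200
T[4] = -4·200 + 3·(-44) = -932
T[5] = -4·(-932) + 3·200 = 4328
T[6] = -4·4328 + 3·(-932) = -20108
T[7] = -4·(-20108) + 3·4328 = 93416
T[8] = -4·93416 + 3·(-20108) = -433988
T[9] = -4·(-433988) + 3·93416 = 2016200

2016200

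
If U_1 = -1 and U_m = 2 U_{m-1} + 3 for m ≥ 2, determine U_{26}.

67108861

The fixed point is 3/(1 - 2) = -3, so U_m + 3 = 2(U_{m-1} + 3).
Hence U_m = 2·2^{m-1} - 3.
U_{26} = 2·2^{25} - 3 = 2·33554432 - 3 = 67108861.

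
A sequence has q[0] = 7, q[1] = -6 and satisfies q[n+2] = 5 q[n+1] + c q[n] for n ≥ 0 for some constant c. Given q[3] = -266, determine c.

-4

q[2] = -30 + 7c
q[3] = -150 + 29c
So -150 + 29c = -266, giving c = -4.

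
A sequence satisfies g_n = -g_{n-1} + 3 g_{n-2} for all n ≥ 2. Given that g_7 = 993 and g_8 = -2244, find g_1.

9

Rearranging, g_{n-2} = (g_n + g_{n-1}) / 3.
g_6 = (-2244 + 993) / 3 = -1251/3 = -417
g_5 = (993 + (-417)) / 3 = 576/3 = 192
g_4 = (-417 + 192) / 3 = -225/3 = -75
g_3 = (192 + (-75)) / 3 = 117/3 = 39
g_2 = (-75 + 39) / 3 = -36/3 = -12
g_1 = (39 + (-12)) / 3 = 27/3 = 9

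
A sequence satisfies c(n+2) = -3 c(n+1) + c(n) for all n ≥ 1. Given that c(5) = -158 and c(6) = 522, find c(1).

4

Rearranging, c(n-2) = c(n) + 3 c(n-1).
c(4) = 522 + 3·(-158) = 48
c(3) = -158 + 3·48 = -14
c(2) = 48 + 3·(-14) = 6
c(1) = -14 + 3·6 = 4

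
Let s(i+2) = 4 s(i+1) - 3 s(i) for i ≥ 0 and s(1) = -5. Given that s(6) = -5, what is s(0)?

Let s(0) = y.
s(2) = -20 - 3y
s(3) = -65 - 12y
s(4) = -200 - 39y
s(5) = -605 - 120y
s(6) = -1820 - 363y
So -1820 - 363y = -5, giving y = -5.

-5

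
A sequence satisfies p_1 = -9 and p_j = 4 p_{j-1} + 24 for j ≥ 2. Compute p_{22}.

The fixed point is 24/(1 - 4) = -8, so p_j + 8 = 4(p_{j-1} + 8).
Hence p_j = -1·4^{j-1} - 8.
p_{22} = -1·4^{21} - 8 = -1·4398046511104 - 8 = -4398046511112.

-4398046511112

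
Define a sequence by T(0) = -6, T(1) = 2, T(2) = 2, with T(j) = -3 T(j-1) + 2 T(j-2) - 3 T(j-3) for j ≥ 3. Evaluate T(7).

T(3) = -3*2 + 2*2 - 3*(-6) = 16
T(4) = -3*16 + 2*2 - 3*2 = -50
T(5) = -3*(-50) + 2*16 - 3*2 = 176
T(6) = -3*176 + 2*(-50) - 3*16 = -676
T(7) = -3*(-676) + 2*176 - 3*(-50) = 2530

2530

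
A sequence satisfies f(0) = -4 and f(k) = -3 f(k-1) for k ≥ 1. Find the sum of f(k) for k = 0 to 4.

f(1) = -3*(-4) = 12
f(2) = -3*12 = -36
f(3) = -3*(-36) = 108
f(4) = -3*108 = -324
Sum = (-4) + 12 + (-36) + 108 + (-324) = -244

-244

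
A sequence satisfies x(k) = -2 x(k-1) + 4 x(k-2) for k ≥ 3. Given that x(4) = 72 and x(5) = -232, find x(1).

-2

Rearranging, x(k-2) = (x(k) + 2 x(k-1)) / 4.
x(3) = (-232 + 2·72) / 4 = -88/4 = -22
x(2) = (72 + 2·(-22)) / 4 = 28/4 = 7
x(1) = (-22 + 2·7) / 4 = -8/4 = -2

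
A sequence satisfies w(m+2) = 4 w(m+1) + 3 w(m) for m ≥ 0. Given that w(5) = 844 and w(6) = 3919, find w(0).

-3

Rearranging, w(m-2) = (w(m) - 4 w(m-1)) / 3.
w(4) = (3919 - 4*844) / 3 = 543/3 = 181
w(3) = (844 - 4*181) / 3 = 120/3 = 40
w(2) = (181 - 4*40) / 3 = 21/3 = 7
w(1) = (40 - 4*7) / 3 = 12/3 = 4
w(0) = (7 - 4*4) / 3 = -9/3 = -3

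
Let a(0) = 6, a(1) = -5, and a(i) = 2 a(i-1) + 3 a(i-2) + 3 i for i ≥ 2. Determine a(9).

a(2) = 2(-5) + 3(6) + 6 = 14
a(3) = 2(14) + 3(-5) + 9 = 22
a(4) = 2(22) + 3(14) + 12 = 98
a(5) = 2(98) + 3(22) + 15 = 277
a(6) = 2(277) + 3(98) + 18 = 866
a(7) = 2(866) + 3(277) + 21 = 2584
a(8) = 2(2584) + 3(866) + 24 = 7790
a(9) = 2(7790) + 3(2584) + 27 = 23359

23359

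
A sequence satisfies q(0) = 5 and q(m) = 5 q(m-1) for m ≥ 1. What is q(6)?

q(1) = 5*5 = 25
q(2) = 5*25 = 125
q(3) = 5*125 = 625
q(4) = 5*625 = 3125
q(5) = 5*3125 = 15625
q(6) = 5*15625 = 78125

78125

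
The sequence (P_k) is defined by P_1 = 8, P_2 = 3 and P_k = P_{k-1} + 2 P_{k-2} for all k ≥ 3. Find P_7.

P_3 = 3 + 2(8) = 19
P_4 = 19 + 2(3) = 25
P_5 = 25 + 2(19) = 63
P_6 = 63 + 2(25) = 113
P_7 = 113 + 2(63) = 239

239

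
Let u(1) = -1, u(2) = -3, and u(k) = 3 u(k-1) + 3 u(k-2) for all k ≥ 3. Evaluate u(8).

u(3) = 3(-3) + 3(-1) = -12
u(4) = 3(-12) + 3(-3) = -45
u(5) = 3(-45) + 3(-12) = -171
u(6) = 3(-171) + 3(-45) = -648
u(7) = 3(-648) + 3(-171) = -2457
u(8) = 3(-2457) + 3(-648) = -9315

-9315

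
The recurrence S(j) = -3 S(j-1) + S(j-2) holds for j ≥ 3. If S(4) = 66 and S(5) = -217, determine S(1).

Rearranging, S(j-2) = S(j) + 3 S(j-1).
S(3) = -217 + 3·66 = -19
S(2) = 66 + 3·(-19) = 9
S(1) = -19 + 3·9 = 8

8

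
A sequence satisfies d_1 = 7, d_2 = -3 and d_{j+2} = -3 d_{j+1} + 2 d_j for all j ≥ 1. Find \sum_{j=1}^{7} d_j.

2691

d_3 = -3·(-3) + 2·7 = 23
d_4 = -3·23 + 2·(-3) = -75
d_5 = -3·(-75) + 2·23 = 271
d_6 = -3·271 + 2·(-75) = -963
d_7 = -3·(-963) + 2·271 = 3431
Sum = 7 + (-3) + 23 + (-75) + 271 + (-963) + 3431 = 2691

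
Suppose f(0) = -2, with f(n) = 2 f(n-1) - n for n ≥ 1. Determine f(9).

f(1) = 2*(-2) - 1 = -5
f(2) = 2*(-5) - 2 = -12
f(3) = 2*(-12) - 3 = -27
f(4) = 2*(-27) - 4 = -58
f(5) = 2*(-58) - 5 = -121
f(6) = 2*(-121) - 6 = -248
f(7) = 2*(-248) - 7 = -503
f(8) = 2*(-503) - 8 = -1014
f(9) = 2*(-1014) - 9 = -2037

-2037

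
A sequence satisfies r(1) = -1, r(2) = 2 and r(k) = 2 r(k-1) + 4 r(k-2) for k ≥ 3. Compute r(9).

2048

r(3) = 2·2 + 4·(-1) = 0
r(4) = 2·0 + 4·2 = 8
r(5) = 2·8 + 4·0 = 16
r(6) = 2·16 + 4·8 = 64
r(7) = 2·64 + 4·16 = 192
r(8) = 2·192 + 4·64 = 640
r(9) = 2·640 + 4·192 = 2048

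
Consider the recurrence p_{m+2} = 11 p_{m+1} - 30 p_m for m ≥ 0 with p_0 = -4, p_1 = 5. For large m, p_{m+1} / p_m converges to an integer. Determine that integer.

The characteristic equation is r^2 - 11r + 30 = 0, which factors as (r - 6)(r - 5) = 0.
So the roots are 6 and 5. Since |6| > |5| and the coefficient of 6^m is non-zero, the ratio tends to 6.

6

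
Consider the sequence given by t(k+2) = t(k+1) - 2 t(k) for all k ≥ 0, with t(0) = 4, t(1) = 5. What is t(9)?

t(2) = 5 - 2(4) = -3
t(3) = (-3) - 2(5) = -13
t(4) = (-13) - 2(-3) = -7
t(5) = (-7) - 2(-13) = 19
t(6) = 19 - 2(-7) = 33
t(7) = 33 - 2(19) = -5
t(8) = (-5) - 2(33) = -71
t(9) = (-71) - 2(-5) = -61

-61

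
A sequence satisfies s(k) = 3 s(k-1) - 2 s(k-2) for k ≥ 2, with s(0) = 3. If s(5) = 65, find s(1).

5

Let s(1) = x.
s(2) = -6 + 3x
s(3) = -18 + 7x
s(4) = -42 + 15x
s(5) = -90 + 31x
So -90 + 31x = 65, giving x = 5.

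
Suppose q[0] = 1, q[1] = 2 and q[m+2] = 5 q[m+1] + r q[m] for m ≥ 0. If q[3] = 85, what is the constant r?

q[2] = 10 + r
q[3] = 50 + 7r
So 50 + 7r = 85, giving r = 5.

5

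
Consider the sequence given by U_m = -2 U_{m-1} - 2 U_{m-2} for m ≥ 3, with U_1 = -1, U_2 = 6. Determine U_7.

40

U_3 = -2*6 - 2*(-1) = -10
U_4 = -2*(-10) - 2*6 = 8
U_5 = -2*8 - 2*(-10) = 4
U_6 = -2*4 - 2*8 = -24
U_7 = -2*(-24) - 2*4 = 40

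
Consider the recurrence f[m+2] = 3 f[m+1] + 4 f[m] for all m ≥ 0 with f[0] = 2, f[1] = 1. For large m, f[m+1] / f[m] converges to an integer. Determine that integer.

4

The characteristic equation is r^2 - 3r - 4 = 0, which factors as (r - 4)(r + 1) = 0.
So the roots are 4 and -1. Since |4| > |-1| and the coefficient of 4^m is non-zero, the ratio tends to 4.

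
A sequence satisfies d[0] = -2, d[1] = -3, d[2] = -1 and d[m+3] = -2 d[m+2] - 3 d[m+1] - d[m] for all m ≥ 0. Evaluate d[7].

d[3] = -2·(-1) - 3·(-3) - (-2) = 13
d[4] = -2·13 - 3·(-1) - (-3) = -20
d[5] = -2·(-20) - 3·13 - (-1) = 2
d[6] = -2·2 - 3·(-20) - 13 = 43
d[7] = -2·43 - 3·2 - (-20) = -72

-72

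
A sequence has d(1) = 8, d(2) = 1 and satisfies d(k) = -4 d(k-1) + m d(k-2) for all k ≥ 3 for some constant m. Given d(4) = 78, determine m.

d(3) = -4 + 8m
d(4) = 16 - 31m
So 16 - 31m = 78, giving m = -2.

-2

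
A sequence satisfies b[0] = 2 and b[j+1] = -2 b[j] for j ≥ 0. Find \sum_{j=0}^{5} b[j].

-42

b[1] = -2(2) = -4
b[2] = -2(-4) = 8
b[3] = -2(8) = -16
b[4] = -2(-16) = 32
b[5] = -2(32) = -64
Sum = 2 + (-4) + 8 + (-16) + 32 + (-64) = -42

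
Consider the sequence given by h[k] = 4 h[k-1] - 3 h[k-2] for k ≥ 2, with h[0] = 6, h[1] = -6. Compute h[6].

-4362

h[2] = 4*(-6) - 3*6 = -42
h[3] = 4*(-42) - 3*(-6) = -150
h[4] = 4*(-150) - 3*(-42) = -474
h[5] = 4*(-474) - 3*(-150) = -1446
h[6] = 4*(-1446) - 3*(-474) = -4362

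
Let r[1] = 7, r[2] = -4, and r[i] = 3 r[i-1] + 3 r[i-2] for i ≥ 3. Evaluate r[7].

999

r[3] = 3·(-4) + 3·7 = 9
r[4] = 3·9 + 3·(-4) = 15
r[5] = 3·15 + 3·9 = 72
r[6] = 3·72 + 3·15 = 261
r[7] = 3·261 + 3·72 = 999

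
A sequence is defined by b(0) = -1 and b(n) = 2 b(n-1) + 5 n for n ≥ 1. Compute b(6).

b(1) = 2*(-1) + 5 = 3
b(2) = 2*3 + 10 = 16
b(3) = 2*16 + 15 = 47
b(4) = 2*47 + 20 = 114
b(5) = 2*114 + 25 = 253
b(6) = 2*253 + 30 = 536

536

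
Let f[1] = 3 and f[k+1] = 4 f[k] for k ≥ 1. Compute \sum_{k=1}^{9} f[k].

f[2] = 4·3 = 12
f[3] = 4·12 = 48
f[4] = 4·48 = 192
f[5] = 4·192 = 768
f[6] = 4·768 = 3072
f[7] = 4·3072 = 12288
f[8] = 4·12288 = 49152
f[9] = 4·49152 = 196608
Sum = 3 + 12 + 48 + 192 + 768 + 3072 + 12288 + 49152 + 196608 = 262143

262143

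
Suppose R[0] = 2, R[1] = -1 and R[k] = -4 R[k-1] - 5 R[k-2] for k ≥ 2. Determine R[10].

8874

R[2] = -4(-1) - 5(2) = -6
R[3] = -4(-6) - 5(-1) = 29
R[4] = -4(29) - 5(-6) = -86
R[5] = -4(-86) - 5(29) = 199
R[6] = -4(199) - 5(-86) = -366
R[7] = -4(-366) - 5(199) = 469
R[8] = -4(469) - 5(-366) = -46
R[9] = -4(-46) - 5(469) = -2161
R[10] = -4(-2161) - 5(-46) = 8874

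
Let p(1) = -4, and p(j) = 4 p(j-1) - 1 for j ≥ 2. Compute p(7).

p(2) = 4·(-4) - 1 = -17
p(3) = 4·(-17) - 1 = -69
p(4) = 4·(-69) - 1 = -277
p(5) = 4·(-277) - 1 = -1109
p(6) = 4·(-1109) - 1 = -4437
p(7) = 4·(-4437) - 1 = -17749

-17749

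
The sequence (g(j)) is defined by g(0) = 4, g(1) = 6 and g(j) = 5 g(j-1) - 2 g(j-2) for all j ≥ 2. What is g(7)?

g(2) = 5·6 - 2·4 = 22
g(3) = 5·22 - 2·6 = 98
g(4) = 5·98 - 2·22 = 446
g(5) = 5·446 - 2·98 = 2034
g(6) = 5·2034 - 2·446 = 9278
g(7) = 5·9278 - 2·2034 = 42322

42322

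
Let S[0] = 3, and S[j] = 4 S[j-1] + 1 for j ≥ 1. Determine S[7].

S[1] = 4·3 + 1 = 13
S[2] = 4·13 + 1 = 53
S[3] = 4·53 + 1 = 213
S[4] = 4·213 + 1 = 853
S[5] = 4·853 + 1 = 3413
S[6] = 4·3413 + 1 = 13653
S[7] = 4·13653 + 1 = 54613

54613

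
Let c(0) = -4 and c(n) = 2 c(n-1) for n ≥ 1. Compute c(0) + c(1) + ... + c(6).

-508

c(1) = 2(-4) = -8
c(2) = 2(-8) = -16
c(3) = 2(-16) = -32
c(4) = 2(-32) = -64
c(5) = 2(-64) = -128
c(6) = 2(-128) = -256
Sum = (-4) + (-8) + (-16) + (-32) + (-64) + (-128) + (-256) = -508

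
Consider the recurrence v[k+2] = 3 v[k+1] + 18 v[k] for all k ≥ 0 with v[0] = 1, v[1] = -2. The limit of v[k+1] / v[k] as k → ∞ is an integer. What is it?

6

The characteristic equation is r^2 - 3r - 18 = 0, which factors as (r - 6)(r + 3) = 0.
So the roots are 6 and -3. Since |6| > |-3| and the coefficient of 6^k is non-zero, the ratio tends to 6.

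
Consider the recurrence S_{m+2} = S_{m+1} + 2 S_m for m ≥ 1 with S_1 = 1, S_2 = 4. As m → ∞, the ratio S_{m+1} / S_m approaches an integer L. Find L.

The characteristic equation is r^2 - r - 2 = 0, which factors as (r - 2)(r + 1) = 0.
So the roots are 2 and -1. Since |2| > |-1| and the coefficient of 2^m is non-zero, the ratio tends to 2.

2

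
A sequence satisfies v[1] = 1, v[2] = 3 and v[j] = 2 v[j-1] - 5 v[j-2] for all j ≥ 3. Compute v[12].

3827

v[3] = 2·3 - 5·1 = 1
v[4] = 2·1 - 5·3 = -13
v[5] = 2·(-13) - 5·1 = -31
v[6] = 2·(-31) - 5·(-13) = 3
v[7] = 2·3 - 5·(-31) = 161
v[8] = 2·161 - 5·3 = 307
v[9] = 2·307 - 5·161 = -191
v[10] = 2·(-191) - 5·307 = -1917
v[11] = 2·(-1917) - 5·(-191) = -2879
v[12] = 2·(-2879) - 5·(-1917) = 3827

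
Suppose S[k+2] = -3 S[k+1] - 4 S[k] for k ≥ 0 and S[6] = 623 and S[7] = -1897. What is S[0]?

7

Rearranging, S[k-2] = (S[k] + 3 S[k-1]) / -4.
S[5] = (-1897 + 3·623) / -4 = -28/-4 = 7
S[4] = (623 + 3·7) / -4 = 644/-4 = -161
S[3] = (7 + 3·(-161)) / -4 = -476/-4 = 119
S[2] = (-161 + 3·119) / -4 = 196/-4 = -49
S[1] = (119 + 3·(-49)) / -4 = -28/-4 = 7
S[0] = (-49 + 3·7) / -4 = -28/-4 = 7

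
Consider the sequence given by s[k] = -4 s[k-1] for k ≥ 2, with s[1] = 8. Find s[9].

s[2] = -4(8) = -32
s[3] = -4(-32) = 128
s[4] = -4(128) = -512
s[5] = -4(-512) = 2048
s[6] = -4(2048) = -8192
s[7] = -4(-8192) = 32768
s[8] = -4(32768) = -131072
s[9] = -4(-131072) = 524288

524288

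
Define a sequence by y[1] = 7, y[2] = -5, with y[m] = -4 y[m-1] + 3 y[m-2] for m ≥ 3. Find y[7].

18089

y[3] = -4·(-5) + 3·7 = 41
y[4] = -4·41 + 3·(-5) = -179
y[5] = -4·(-179) + 3·41 = 839
y[6] = -4·839 + 3·(-179) = -3893
y[7] = -4·(-3893) + 3·839 = 18089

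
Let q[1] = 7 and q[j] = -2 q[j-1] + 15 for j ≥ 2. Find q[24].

The fixed point is 15/(1 + 2) = 5, so q[j] - 5 = -2(q[j-1] - 5).
Hence q[j] = 2·(-2)^{j-1} + 5.
q[24] = 2·(-2)^{23} + 5 = 2·-8388608 + 5 = -16777211.

-16777211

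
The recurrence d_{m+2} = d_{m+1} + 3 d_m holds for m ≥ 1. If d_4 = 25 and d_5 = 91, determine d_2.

Rearranging, d_{m-2} = (d_m - d_{m-1}) / 3.
d_3 = (91 - 25) / 3 = 66/3 = 22
d_2 = (25 - 22) / 3 = 3/3 = 1

1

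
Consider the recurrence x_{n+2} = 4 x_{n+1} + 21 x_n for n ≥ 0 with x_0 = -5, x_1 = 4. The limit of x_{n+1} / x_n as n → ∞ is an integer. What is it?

The characteristic equation is r^2 - 4r - 21 = 0, which factors as (r - 7)(r + 3) = 0.
So the roots are 7 and -3. Since |7| > |-3| and the coefficient of 7^n is non-zero, the ratio tends to 7.

7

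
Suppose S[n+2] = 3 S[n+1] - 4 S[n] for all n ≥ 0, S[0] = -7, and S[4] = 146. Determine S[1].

Let S[1] = w.
S[2] = 28 + 3w
S[3] = 84 + 5w
S[4] = 140 + 3w
So 140 + 3w = 146, giving w = 2.

2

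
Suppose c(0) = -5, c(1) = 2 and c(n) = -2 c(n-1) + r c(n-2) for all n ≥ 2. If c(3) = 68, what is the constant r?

c(2) = -4 - 5r
c(3) = 8 + 12r
So 8 + 12r = 68, giving r = 5.

5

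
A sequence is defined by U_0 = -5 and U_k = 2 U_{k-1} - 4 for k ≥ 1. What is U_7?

-1148

U_1 = 2(-5) - 4 = -14
U_2 = 2(-14) - 4 = -32
U_3 = 2(-32) - 4 = -68
U_4 = 2(-68) - 4 = -140
U_5 = 2(-140) - 4 = -284
U_6 = 2(-284) - 4 = -572
U_7 = 2(-572) - 4 = -1148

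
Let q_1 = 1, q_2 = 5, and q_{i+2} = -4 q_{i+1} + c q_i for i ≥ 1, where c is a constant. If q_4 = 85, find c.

5

q_3 = -20 + c
q_4 = 80 + c
So 80 + c = 85, giving c = 5.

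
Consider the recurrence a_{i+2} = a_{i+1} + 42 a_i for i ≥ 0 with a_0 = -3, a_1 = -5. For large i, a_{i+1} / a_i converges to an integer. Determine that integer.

The characteristic equation is r^2 - r - 42 = 0, which factors as (r - 7)(r + 6) = 0.
So the roots are 7 and -6. Since |7| > |-6| and the coefficient of 7^i is non-zero, the ratio tends to 7.

7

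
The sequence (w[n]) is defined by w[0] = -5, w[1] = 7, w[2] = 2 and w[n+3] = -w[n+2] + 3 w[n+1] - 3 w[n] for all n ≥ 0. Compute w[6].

w[3] = -2 + 3(7) - 3(-5) = 34
w[4] = -34 + 3(2) - 3(7) = -49
w[5] = -(-49) + 3(34) - 3(2) = 145
w[6] = -145 + 3(-49) - 3(34) = -394

-394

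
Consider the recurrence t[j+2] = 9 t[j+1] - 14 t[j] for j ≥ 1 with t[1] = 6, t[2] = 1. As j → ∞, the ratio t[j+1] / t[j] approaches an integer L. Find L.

7

The characteristic equation is r^2 - 9r + 14 = 0, which factors as (r - 7)(r - 2) = 0.
So the roots are 7 and 2. Since |7| > |2| and the coefficient of 7^j is non-zero, the ratio tends to 7.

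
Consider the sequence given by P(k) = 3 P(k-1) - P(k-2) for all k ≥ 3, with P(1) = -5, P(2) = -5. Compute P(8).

P(3) = 3·(-5) - (-5) = -10
P(4) = 3·(-10) - (-5) = -25
P(5) = 3·(-25) - (-10) = -65
P(6) = 3·(-65) - (-25) = -170
P(7) = 3·(-170) - (-65) = -445
P(8) = 3·(-445) - (-170) = -1165

-1165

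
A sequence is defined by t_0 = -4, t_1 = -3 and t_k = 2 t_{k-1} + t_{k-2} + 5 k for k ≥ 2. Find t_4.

t_2 = 2(-3) + (-4) + 10 = 0
t_3 = 2(0) + (-3) + 15 = 12
t_4 = 2(12) + 0 + 20 = 44

44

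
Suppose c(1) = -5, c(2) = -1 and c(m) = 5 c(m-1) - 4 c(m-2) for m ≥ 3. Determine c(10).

c(3) = 5*(-1) - 4*(-5) = 15
c(4) = 5*15 - 4*(-1) = 79
c(5) = 5*79 - 4*15 = 335
c(6) = 5*335 - 4*79 = 1359
c(7) = 5*1359 - 4*335 = 5455
c(8) = 5*5455 - 4*1359 = 21839
c(9) = 5*21839 - 4*5455 = 87375
c(10) = 5*87375 - 4*21839 = 349519

349519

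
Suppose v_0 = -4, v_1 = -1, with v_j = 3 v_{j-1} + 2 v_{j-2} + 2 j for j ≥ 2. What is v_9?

-30863

v_2 = 3·(-1) + 2·(-4) + 4 = -7
v_3 = 3·(-7) + 2·(-1) + 6 = -17
v_4 = 3·(-17) + 2·(-7) + 8 = -57
v_5 = 3·(-57) + 2·(-17) + 10 = -195
v_6 = 3·(-195) + 2·(-57) + 12 = -687
v_7 = 3·(-687) + 2·(-195) + 14 = -2437
v_8 = 3·(-2437) + 2·(-687) + 16 = -8669
v_9 = 3·(-8669) + 2·(-2437) + 18 = -30863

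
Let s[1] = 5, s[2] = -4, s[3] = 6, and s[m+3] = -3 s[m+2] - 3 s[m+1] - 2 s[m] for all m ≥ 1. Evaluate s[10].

s[4] = -3*6 - 3*(-4) - 2*5 = -16
s[5] = -3*(-16) - 3*6 - 2*(-4) = 38
s[6] = -3*38 - 3*(-16) - 2*6 = -78
s[7] = -3*(-78) - 3*38 - 2*(-16) = 152
s[8] = -3*152 - 3*(-78) - 2*38 = -298
s[9] = -3*(-298) - 3*152 - 2*(-78) = 594
s[10] = -3*594 - 3*(-298) - 2*152 = -1192

-1192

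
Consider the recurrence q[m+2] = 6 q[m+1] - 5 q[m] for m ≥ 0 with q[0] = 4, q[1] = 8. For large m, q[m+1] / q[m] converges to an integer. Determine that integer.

The characteristic equation is r^2 - 6r + 5 = 0, which factors as (r - 5)(r - 1) = 0.
So the roots are 5 and 1. Since |5| > |1| and the coefficient of 5^m is non-zero, the ratio tends to 5.

5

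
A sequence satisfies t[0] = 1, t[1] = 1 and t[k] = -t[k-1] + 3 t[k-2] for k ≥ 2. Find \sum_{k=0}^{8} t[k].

t[2] = -1 + 3(1) = 2
t[3] = -2 + 3(1) = 1
t[4] = -1 + 3(2) = 5
t[5] = -5 + 3(1) = -2
t[6] = -(-2) + 3(5) = 17
t[7] = -17 + 3(-2) = -23
t[8] = -(-23) + 3(17) = 74
Sum = 1 + 1 + 2 + 1 + 5 + (-2) + 17 + (-23) + 74 = 76

76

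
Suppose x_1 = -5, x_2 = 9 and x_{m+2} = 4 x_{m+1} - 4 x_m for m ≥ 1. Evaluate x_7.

x_3 = 4·9 - 4·(-5) = 56
x_4 = 4·56 - 4·9 = 188
x_5 = 4·188 - 4·56 = 528
x_6 = 4·528 - 4·188 = 1360
x_7 = 4·1360 - 4·528 = 3328

3328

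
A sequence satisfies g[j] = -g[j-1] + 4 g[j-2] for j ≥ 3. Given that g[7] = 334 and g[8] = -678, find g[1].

Rearranging, g[j-2] = (g[j] + g[j-1]) / 4.
g[6] = (-678 + 334) / 4 = -344/4 = -86
g[5] = (334 + (-86)) / 4 = 248/4 = 62
g[4] = (-86 + 62) / 4 = -24/4 = -6
g[3] = (62 + (-6)) / 4 = 56/4 = 14
g[2] = (-6 + 14) / 4 = 8/4 = 2
g[1] = (14 + 2) / 4 = 16/4 = 4

4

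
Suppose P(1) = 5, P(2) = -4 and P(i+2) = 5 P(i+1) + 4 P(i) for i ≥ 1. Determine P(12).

P(3) = 5·(-4) + 4·5 = 0
P(4) = 5·0 + 4·(-4) = -16
P(5) = 5·(-16) + 4·0 = -80
P(6) = 5·(-80) + 4·(-16) = -464
P(7) = 5·(-464) + 4·(-80) = -2640
P(8) = 5·(-2640) + 4·(-464) = -15056
P(9) = 5·(-15056) + 4·(-2640) = -85840
P(10) = 5·(-85840) + 4·(-15056) = -489424
P(11) = 5·(-489424) + 4·(-85840) = -2790480
P(12) = 5·(-2790480) + 4·(-489424) = -15910096

-15910096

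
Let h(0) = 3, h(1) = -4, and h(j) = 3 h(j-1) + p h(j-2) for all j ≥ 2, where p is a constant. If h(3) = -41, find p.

h(2) = -12 + 3p
h(3) = -36 + 5p
So -36 + 5p = -41, giving p = -1.

-1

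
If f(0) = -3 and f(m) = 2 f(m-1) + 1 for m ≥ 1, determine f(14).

The fixed point is 1/(1 - 2) = -1, so f(m) + 1 = 2(f(m-1) + 1).
Hence f(m) = -2·2^m - 1.
f(14) = -2·2^{14} - 1 = -2·16384 - 1 = -32769.

-32769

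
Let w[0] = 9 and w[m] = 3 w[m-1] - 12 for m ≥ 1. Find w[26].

The fixed point is -12/(1 - 3) = 6, so w[m] - 6 = 3(w[m-1] - 6).
Hence w[m] = 3·3^m + 6.
w[26] = 3·3^{26} + 6 = 3·2541865828329 + 6 = 7625597484993.

7625597484993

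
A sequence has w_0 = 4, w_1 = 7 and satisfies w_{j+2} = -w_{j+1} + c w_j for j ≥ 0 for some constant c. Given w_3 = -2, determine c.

w_2 = -7 + 4c
w_3 = 7 + 3c
So 7 + 3c = -2, giving c = -3.

-3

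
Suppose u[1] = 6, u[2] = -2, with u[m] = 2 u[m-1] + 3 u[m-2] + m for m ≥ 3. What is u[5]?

u[3] = 2·(-2) + 3·6 + 3 = 17
u[4] = 2·17 + 3·(-2) + 4 = 32
u[5] = 2·32 + 3·17 + 5 = 120

120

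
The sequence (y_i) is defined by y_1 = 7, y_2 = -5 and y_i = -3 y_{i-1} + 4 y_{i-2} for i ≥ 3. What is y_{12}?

-10066325

y_3 = -3·(-5) + 4·7 = 43
y_4 = -3·43 + 4·(-5) = -149
y_5 = -3·(-149) + 4·43 = 619
y_6 = -3·619 + 4·(-149) = -2453
y_7 = -3·(-2453) + 4·619 = 9835
y_8 = -3·9835 + 4·(-2453) = -39317
y_9 = -3·(-39317) + 4·9835 = 157291
y_{10} = -3·157291 + 4·(-39317) = -629141
y_{11} = -3·(-629141) + 4·157291 = 2516587
y_{12} = -3·2516587 + 4·(-629141) = -10066325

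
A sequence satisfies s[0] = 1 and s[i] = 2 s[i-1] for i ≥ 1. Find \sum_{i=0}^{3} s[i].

s[1] = 2·1 = 2
s[2] = 2·2 = 4
s[3] = 2·4 = 8
Sum = 1 + 2 + 4 + 8 = 15

15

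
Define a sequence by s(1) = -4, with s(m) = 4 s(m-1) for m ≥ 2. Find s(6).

-4096

s(2) = 4(-4) = -16
s(3) = 4(-16) = -64
s(4) = 4(-64) = -256
s(5) = 4(-256) = -1024
s(6) = 4(-1024) = -4096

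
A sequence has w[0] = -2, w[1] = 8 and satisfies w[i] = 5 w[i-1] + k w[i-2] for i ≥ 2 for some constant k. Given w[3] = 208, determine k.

w[2] = 40 - 2k
w[3] = 200 - 2k
So 200 - 2k = 208, giving k = -4.

-4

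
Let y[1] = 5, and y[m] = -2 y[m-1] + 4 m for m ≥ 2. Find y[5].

y[2] = -2(5) + 8 = -2
y[3] = -2(-2) + 12 = 16
y[4] = -2(16) + 16 = -16
y[5] = -2(-16) + 20 = 52

52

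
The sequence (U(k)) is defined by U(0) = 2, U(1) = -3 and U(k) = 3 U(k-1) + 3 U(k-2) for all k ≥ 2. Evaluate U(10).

U(2) = 3·(-3) + 3·2 = -3
U(3) = 3·(-3) + 3·(-3) = -18
U(4) = 3·(-18) + 3·(-3) = -63
U(5) = 3·(-63) + 3·(-18) = -243
U(6) = 3·(-243) + 3·(-63) = -918
U(7) = 3·(-918) + 3·(-243) = -3483
U(8) = 3·(-3483) + 3·(-918) = -13203
U(9) = 3·(-13203) + 3·(-3483) = -50058
U(10) = 3·(-50058) + 3·(-13203) = -189783

-189783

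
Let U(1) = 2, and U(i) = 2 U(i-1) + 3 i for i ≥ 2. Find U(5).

155

U(2) = 2(2) + 6 = 10
U(3) = 2(10) + 9 = 29
U(4) = 2(29) + 12 = 70
U(5) = 2(70) + 15 = 155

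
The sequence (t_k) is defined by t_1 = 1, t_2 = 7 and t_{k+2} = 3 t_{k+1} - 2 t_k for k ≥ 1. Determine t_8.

763

t_3 = 3(7) - 2(1) = 19
t_4 = 3(19) - 2(7) = 43
t_5 = 3(43) - 2(19) = 91
t_6 = 3(91) - 2(43) = 187
t_7 = 3(187) - 2(91) = 379
t_8 = 3(379) - 2(187) = 763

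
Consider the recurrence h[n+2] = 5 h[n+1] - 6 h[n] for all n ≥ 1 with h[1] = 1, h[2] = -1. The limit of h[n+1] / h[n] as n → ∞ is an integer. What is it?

3

The characteristic equation is r^2 - 5r + 6 = 0, which factors as (r - 3)(r - 2) = 0.
So the roots are 3 and 2. Since |3| > |2| and the coefficient of 3^n is non-zero, the ratio tends to 3.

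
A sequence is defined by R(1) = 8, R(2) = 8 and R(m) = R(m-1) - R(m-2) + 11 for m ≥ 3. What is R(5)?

14

R(3) = 8 - 8 + 11 = 11
R(4) = 11 - 8 + 11 = 14
R(5) = 14 - 11 + 11 = 14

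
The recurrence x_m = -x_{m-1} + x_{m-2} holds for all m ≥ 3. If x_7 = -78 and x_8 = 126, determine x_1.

Rearranging, x_{m-2} = x_m + x_{m-1}.
x_6 = 126 + (-78) = 48
x_5 = -78 + 48 = -30
x_4 = 48 + (-30) = 18
x_3 = -30 + 18 = -12
x_2 = 18 + (-12) = 6
x_1 = -12 + 6 = -6

-6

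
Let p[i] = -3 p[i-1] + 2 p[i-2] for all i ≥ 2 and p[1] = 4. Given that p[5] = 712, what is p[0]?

Let p[0] = y.
p[2] = -12 + 2y
p[3] = 44 - 6y
p[4] = -156 + 22y
p[5] = 556 - 78y
So 556 - 78y = 712, giving y = -2.

-2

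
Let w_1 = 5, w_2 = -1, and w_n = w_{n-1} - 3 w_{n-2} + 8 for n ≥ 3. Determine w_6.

w_3 = (-1) - 3·5 + 8 = -8
w_4 = (-8) - 3·(-1) + 8 = 3
w_5 = 3 - 3·(-8) + 8 = 35
w_6 = 35 - 3·3 + 8 = 34

34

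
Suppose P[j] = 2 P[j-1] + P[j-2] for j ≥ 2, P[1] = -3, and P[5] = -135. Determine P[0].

Let P[0] = x.
P[2] = -6 + x
P[3] = -15 + 2x
P[4] = -36 + 5x
P[5] = -87 + 12x
So -87 + 12x = -135, giving x = -4.

-4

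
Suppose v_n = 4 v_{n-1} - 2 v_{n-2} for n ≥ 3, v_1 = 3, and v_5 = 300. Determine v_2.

Let v_2 = w.
v_3 = -6 + 4w
v_4 = -24 + 14w
v_5 = -84 + 48w
So -84 + 48w = 300, giving w = 8.

8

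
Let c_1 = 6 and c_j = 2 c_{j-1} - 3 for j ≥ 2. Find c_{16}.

98307

The fixed point is -3/(1 - 2) = 3, so c_j - 3 = 2(c_{j-1} - 3).
Hence c_j = 3·2^{j-1} + 3.
c_{16} = 3·2^{15} + 3 = 3·32768 + 3 = 98307.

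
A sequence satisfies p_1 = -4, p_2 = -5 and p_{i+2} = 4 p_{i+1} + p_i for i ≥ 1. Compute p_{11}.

p_3 = 4(-5) + (-4) = -24
p_4 = 4(-24) + (-5) = -101
p_5 = 4(-101) + (-24) = -428
p_6 = 4(-428) + (-101) = -1813
p_7 = 4(-1813) + (-428) = -7680
p_8 = 4(-7680) + (-1813) = -32533
p_9 = 4(-32533) + (-7680) = -137812
p_{10} = 4(-137812) + (-32533) = -583781
p_{11} = 4(-583781) + (-137812) = -2472936

-2472936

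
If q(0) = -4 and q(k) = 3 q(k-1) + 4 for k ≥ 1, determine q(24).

-564859072964

The fixed point is 4/(1 - 3) = -2, so q(k) + 2 = 3(q(k-1) + 2).
Hence q(k) = -2·3^k - 2.
q(24) = -2·3^{24} - 2 = -2·282429536481 - 2 = -564859072964.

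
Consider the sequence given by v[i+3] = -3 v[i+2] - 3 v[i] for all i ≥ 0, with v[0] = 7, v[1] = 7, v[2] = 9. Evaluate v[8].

v[3] = -3(9) - 3(7) = -48
v[4] = -3(-48) - 3(7) = 123
v[5] = -3(123) - 3(9) = -396
v[6] = -3(-396) - 3(-48) = 1332
v[7] = -3(1332) - 3(123) = -4365
v[8] = -3(-4365) - 3(-396) = 14283

14283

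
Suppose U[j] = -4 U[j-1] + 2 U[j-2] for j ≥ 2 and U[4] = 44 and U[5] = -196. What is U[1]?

Rearranging, U[j-2] = (U[j] + 4 U[j-1]) / 2.
U[3] = (-196 + 4*44) / 2 = -20/2 = -10
U[2] = (44 + 4*(-10)) / 2 = 4/2 = 2
U[1] = (-10 + 4*2) / 2 = -2/2 = -1

-1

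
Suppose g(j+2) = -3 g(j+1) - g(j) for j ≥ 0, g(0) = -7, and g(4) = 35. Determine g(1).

Let g(1) = x.
g(2) = 7 - 3x
g(3) = -21 + 8x
g(4) = 56 - 21x
So 56 - 21x = 35, giving x = 1.

1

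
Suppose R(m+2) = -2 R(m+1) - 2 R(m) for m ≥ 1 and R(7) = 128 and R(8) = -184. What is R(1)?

Rearranging, R(m-2) = (R(m) + 2 R(m-1)) / -2.
R(6) = (-184 + 2*128) / -2 = 72/-2 = -36
R(5) = (128 + 2*(-36)) / -2 = 56/-2 = -28
R(4) = (-36 + 2*(-28)) / -2 = -92/-2 = 46
R(3) = (-28 + 2*46) / -2 = 64/-2 = -32
R(2) = (46 + 2*(-32)) / -2 = -18/-2 = 9
R(1) = (-32 + 2*9) / -2 = -14/-2 = 7

7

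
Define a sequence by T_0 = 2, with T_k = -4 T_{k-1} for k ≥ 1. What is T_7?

-32768

T_1 = -4(2) = -8
T_2 = -4(-8) = 32
T_3 = -4(32) = -128
T_4 = -4(-128) = 512
T_5 = -4(512) = -2048
T_6 = -4(-2048) = 8192
T_7 = -4(8192) = -32768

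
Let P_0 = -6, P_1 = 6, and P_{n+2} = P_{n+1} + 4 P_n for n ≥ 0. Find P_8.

P_2 = 6 + 4·(-6) = -18
P_3 = (-18) + 4·6 = 6
P_4 = 6 + 4·(-18) = -66
P_5 = (-66) + 4·6 = -42
P_6 = (-42) + 4·(-66) = -306
P_7 = (-306) + 4·(-42) = -474
P_8 = (-474) + 4·(-306) = -1698

-1698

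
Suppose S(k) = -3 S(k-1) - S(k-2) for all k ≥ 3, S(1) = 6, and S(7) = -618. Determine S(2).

2

Let S(2) = w.
S(3) = -6 - 3w
S(4) = 18 + 8w
S(5) = -48 - 21w
S(6) = 126 + 55w
S(7) = -330 - 144w
So -330 - 144w = -618, giving w = 2.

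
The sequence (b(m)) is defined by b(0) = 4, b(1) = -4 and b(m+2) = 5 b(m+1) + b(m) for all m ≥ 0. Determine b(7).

-61044

b(2) = 5·(-4) + 4 = -16
b(3) = 5·(-16) + (-4) = -84
b(4) = 5·(-84) + (-16) = -436
b(5) = 5·(-436) + (-84) = -2264
b(6) = 5·(-2264) + (-436) = -11756
b(7) = 5·(-11756) + (-2264) = -61044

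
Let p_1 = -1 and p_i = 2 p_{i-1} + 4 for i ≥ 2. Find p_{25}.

50331644

The fixed point is 4/(1 - 2) = -4, so p_i + 4 = 2(p_{i-1} + 4).
Hence p_i = 3·2^{i-1} - 4.
p_{25} = 3·2^{24} - 4 = 3·16777216 - 4 = 50331644.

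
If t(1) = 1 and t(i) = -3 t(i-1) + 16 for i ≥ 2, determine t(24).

The fixed point is 16/(1 + 3) = 4, so t(i) - 4 = -3(t(i-1) - 4).
Hence t(i) = -3·(-3)^{i-1} + 4.
t(24) = -3·(-3)^{23} + 4 = -3·-94143178827 + 4 = 282429536485.

282429536485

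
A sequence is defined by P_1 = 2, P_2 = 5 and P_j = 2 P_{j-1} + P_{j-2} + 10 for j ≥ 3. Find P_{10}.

P_3 = 2·5 + 2 + 10 = 22
P_4 = 2·22 + 5 + 10 = 59
P_5 = 2·59 + 22 + 10 = 150
P_6 = 2·150 + 59 + 10 = 369
P_7 = 2·369 + 150 + 10 = 898
P_8 = 2·898 + 369 + 10 = 2175
P_9 = 2·2175 + 898 + 10 = 5258
P_{10} = 2·5258 + 2175 + 10 = 12701

12701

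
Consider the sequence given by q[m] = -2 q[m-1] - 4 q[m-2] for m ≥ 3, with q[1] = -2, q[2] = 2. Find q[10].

q[3] = -2*2 - 4*(-2) = 4
q[4] = -2*4 - 4*2 = -16
q[5] = -2*(-16) - 4*4 = 16
q[6] = -2*16 - 4*(-16) = 32
q[7] = -2*32 - 4*16 = -128
q[8] = -2*(-128) - 4*32 = 128
q[9] = -2*128 - 4*(-128) = 256
q[10] = -2*256 - 4*128 = -1024

-1024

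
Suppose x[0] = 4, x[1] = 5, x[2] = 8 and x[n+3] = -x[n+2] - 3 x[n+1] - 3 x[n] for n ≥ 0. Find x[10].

248

x[3] = -8 - 3(5) - 3(4) = -35
x[4] = -(-35) - 3(8) - 3(5) = -4
x[5] = -(-4) - 3(-35) - 3(8) = 85
x[6] = -85 - 3(-4) - 3(-35) = 32
x[7] = -32 - 3(85) - 3(-4) = -275
x[8] = -(-275) - 3(32) - 3(85) = -76
x[9] = -(-76) - 3(-275) - 3(32) = 805
x[10] = -805 - 3(-76) - 3(-275) = 248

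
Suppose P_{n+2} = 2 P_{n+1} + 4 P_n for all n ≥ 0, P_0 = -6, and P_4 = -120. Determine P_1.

3

Let P_1 = v.
P_2 = -24 + 2v
P_3 = -48 + 8v
P_4 = -192 + 24v
So -192 + 24v = -120, giving v = 3.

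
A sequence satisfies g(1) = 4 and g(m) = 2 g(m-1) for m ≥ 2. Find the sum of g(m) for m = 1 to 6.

252

g(2) = 2·4 = 8
g(3) = 2·8 = 16
g(4) = 2·16 = 32
g(5) = 2·32 = 64
g(6) = 2·64 = 128
Sum = 4 + 8 + 16 + 32 + 64 + 128 = 252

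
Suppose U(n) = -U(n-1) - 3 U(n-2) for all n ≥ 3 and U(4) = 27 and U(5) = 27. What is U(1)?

7

Rearranging, U(n-2) = (U(n) + U(n-1)) / -3.
U(3) = (27 + 27) / -3 = 54/-3 = -18
U(2) = (27 + (-18)) / -3 = 9/-3 = -3
U(1) = (-18 + (-3)) / -3 = -21/-3 = 7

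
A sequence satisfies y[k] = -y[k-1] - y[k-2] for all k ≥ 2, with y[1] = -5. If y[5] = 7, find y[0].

-2

Let y[0] = x.
y[2] = 5 - x
y[3] = x
y[4] = -5
y[5] = 5 - x
So 5 - x = 7, giving x = -2.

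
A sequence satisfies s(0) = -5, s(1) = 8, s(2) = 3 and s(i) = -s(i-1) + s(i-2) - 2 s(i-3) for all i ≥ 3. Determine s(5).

s(3) = -3 + 8 - 2(-5) = 15
s(4) = -15 + 3 - 2(8) = -28
s(5) = -(-28) + 15 - 2(3) = 37

37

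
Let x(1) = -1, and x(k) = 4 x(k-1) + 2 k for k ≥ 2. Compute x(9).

36402

x(2) = 4·(-1) + 4 = 0
x(3) = 4·0 + 6 = 6
x(4) = 4·6 + 8 = 32
x(5) = 4·32 + 10 = 138
x(6) = 4·138 + 12 = 564
x(7) = 4·564 + 14 = 2270
x(8) = 4·2270 + 16 = 9096
x(9) = 4·9096 + 18 = 36402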